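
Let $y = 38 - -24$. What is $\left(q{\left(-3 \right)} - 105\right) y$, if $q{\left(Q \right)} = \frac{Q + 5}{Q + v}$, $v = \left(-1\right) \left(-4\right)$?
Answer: $-6386$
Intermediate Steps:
$v = 4$
$y = 62$ ($y = 38 + 24 = 62$)
$q{\left(Q \right)} = \frac{5 + Q}{4 + Q}$ ($q{\left(Q \right)} = \frac{Q + 5}{Q + 4} = \frac{5 + Q}{4 + Q}$)
$\left(q{\left(-3 \right)} - 105\right) y = \left(\frac{5 - 3}{4 - 3} - 105\right) 62 = \left(1^{-1} \cdot 2 - 105\right) 62 = \left(1 \cdot 2 - 105\right) 62 = \left(2 - 105\right) 62 = \left(-103\right) 62 = -6386$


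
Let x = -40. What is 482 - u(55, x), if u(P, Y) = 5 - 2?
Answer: 479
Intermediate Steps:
u(P, Y) = 3
482 - u(55, x) = 482 - 1*3 = 482 - 3 = 479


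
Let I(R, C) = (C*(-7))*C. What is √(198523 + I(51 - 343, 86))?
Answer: √146751 ≈ 383.08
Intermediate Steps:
I(R, C) = -7*C² (I(R, C) = (-7*C)*C = -7*C²)
√(198523 + I(51 - 343, 86)) = √(198523 - 7*86²) = √(198523 - 7*7396) = √(198523 - 51772) = √146751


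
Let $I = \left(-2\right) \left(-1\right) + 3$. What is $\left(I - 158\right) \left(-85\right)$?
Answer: $13005$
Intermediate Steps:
$I = 5$ ($I = 2 + 3 = 5$)
$\left(I - 158\right) \left(-85\right) = \left(5 - 158\right) \left(-85\right) = \left(-153\right) \left(-85\right) = 13005$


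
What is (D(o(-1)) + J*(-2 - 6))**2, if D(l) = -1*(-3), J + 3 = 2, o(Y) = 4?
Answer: 121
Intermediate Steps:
J = -1 (J = -3 + 2 = -1)
D(l) = 3
(D(o(-1)) + J*(-2 - 6))**2 = (3 - (-2 - 6))**2 = (3 - 1*(-8))**2 = (3 + 8)**2 = 11**2 = 121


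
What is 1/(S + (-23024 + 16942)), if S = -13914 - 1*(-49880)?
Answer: 1/29884 ≈ 3.3463e-5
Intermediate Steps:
S = 35966 (S = -13914 + 49880 = 35966)
1/(S + (-23024 + 16942)) = 1/(35966 + (-23024 + 16942)) = 1/(35966 - 6082) = 1/29884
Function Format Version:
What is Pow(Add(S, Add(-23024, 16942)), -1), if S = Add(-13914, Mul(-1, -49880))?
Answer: Rational(1, 29884) ≈ 3.3463e-5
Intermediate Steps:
S = 35966 (S = Add(-13914, 49880) = 35966)
Pow(Add(S, Add(-23024, 16942)), -1) = Pow(Add(35966, Add(-23024, 16942)), -1) = Pow(Add(35966, -6082), -1) = Pow(29884, -1) = Rational(1, 29884)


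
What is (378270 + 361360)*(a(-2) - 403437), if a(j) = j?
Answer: -298395587570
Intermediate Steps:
(378270 + 361360)*(a(-2) - 403437) = (378270 + 361360)*(-2 - 403437) = 739630*(-403439) = -298395587570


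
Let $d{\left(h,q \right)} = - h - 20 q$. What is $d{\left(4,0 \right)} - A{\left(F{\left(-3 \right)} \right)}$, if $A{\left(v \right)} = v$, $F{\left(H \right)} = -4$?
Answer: $0$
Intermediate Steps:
$d{\left(4,0 \right)} - A{\left(F{\left(-3 \right)} \right)} = \left(\left(-1\right) 4 - 0\right) - -4 = \left(-4 + 0\right) + 4 = -4 + 4 = 0$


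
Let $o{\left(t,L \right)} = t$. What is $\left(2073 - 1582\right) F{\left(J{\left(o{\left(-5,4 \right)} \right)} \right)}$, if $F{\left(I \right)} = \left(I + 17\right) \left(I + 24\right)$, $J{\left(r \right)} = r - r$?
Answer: $200328$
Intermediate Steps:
$J{\left(r \right)} = 0$
$F{\left(I \right)} = \left(17 + I\right) \left(24 + I\right)$
$\left(2073 - 1582\right) F{\left(J{\left(o{\left(-5,4 \right)} \right)} \right)} = \left(2073 - 1582\right) \left(408 + 0^{2} + 41 \cdot 0\right) = 491 \left(408 + 0 + 0\right) = 491 \cdot 408 = 200328$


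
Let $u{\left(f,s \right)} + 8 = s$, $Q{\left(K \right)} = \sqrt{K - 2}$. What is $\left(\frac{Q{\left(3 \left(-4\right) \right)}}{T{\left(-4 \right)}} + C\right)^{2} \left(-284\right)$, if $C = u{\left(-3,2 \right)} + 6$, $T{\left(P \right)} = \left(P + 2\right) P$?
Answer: $\frac{497}{8} \approx 62.125$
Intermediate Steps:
$Q{\left(K \right)} = \sqrt{-2 + K}$
$u{\left(f,s \right)} = -8 + s$
$T{\left(P \right)} = P \left(2 + P\right)$ ($T{\left(P \right)} = \left(2 + P\right) P = P \left(2 + P\right)$)
$C = 0$ ($C = \left(-8 + 2\right) + 6 = -6 + 6 = 0$)
$\left(\frac{Q{\left(3 \left(-4\right) \right)}}{T{\left(-4 \right)}} + C\right)^{2} \left(-284\right) = \left(\frac{\sqrt{-2 + 3 \left(-4\right)}}{\left(-4\right) \left(2 - 4\right)} + 0\right)^{2} \left(-284\right) = \left(\frac{\sqrt{-2 - 12}}{\left(-4\right) \left(-2\right)} + 0\right)^{2} \left(-284\right) = \left(\frac{\sqrt{-14}}{8} + 0\right)^{2} \left(-284\right) = \left(i \sqrt{14} \cdot \frac{1}{8} + 0\right)^{2} \left(-284\right) = \left(\frac{i \sqrt{14}}{8} + 0\right)^{2} \left(-284\right) = \left(\frac{i \sqrt{14}}{8}\right)^{2} \left(-284\right) = \left(- \frac{7}{32}\right) \left(-284\right) = \frac{497}{8}$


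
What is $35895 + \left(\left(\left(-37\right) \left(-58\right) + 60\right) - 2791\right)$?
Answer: $35310$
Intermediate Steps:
$35895 + \left(\left(\left(-37\right) \left(-58\right) + 60\right) - 2791\right) = 35895 + \left(\left(2146 + 60\right) + \left(-12346 + 9555\right)\right) = 35895 + \left(2206 - 2791\right) = 35895 - 585 = 35310$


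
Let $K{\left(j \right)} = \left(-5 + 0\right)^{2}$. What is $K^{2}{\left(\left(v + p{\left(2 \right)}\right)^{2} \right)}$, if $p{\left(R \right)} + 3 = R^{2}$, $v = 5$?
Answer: $625$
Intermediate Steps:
$p{\left(R \right)} = -3 + R^{2}$
$K{\left(j \right)} = 25$ ($K{\left(j \right)} = \left(-5\right)^{2} = 25$)
$K^{2}{\left(\left(v + p{\left(2 \right)}\right)^{2} \right)} = 25^{2} = 625$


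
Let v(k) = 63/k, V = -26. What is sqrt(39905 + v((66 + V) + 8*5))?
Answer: sqrt(15962315)/20 ≈ 199.76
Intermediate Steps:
sqrt(39905 + v((66 + V) + 8*5)) = sqrt(39905 + 63/((66 - 26) + 8*5)) = sqrt(39905 + 63/(40 + 40)) = sqrt(39905 + 63/80) = sqrt(3192463/80) = sqrt(15962315)/20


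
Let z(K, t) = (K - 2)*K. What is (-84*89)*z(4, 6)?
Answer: -59808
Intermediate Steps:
z(K, t) = K*(-2 + K) (z(K, t) = (-2 + K)*K = K*(-2 + K))
(-84*89)*z(4, 6) = (-84*89)*(4*(-2 + 4)) = -29904*2 = -7476*8 = -59808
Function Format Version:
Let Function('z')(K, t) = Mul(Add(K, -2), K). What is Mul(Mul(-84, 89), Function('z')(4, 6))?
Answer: -59808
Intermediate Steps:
Function('z')(K, t) = Mul(K, Add(-2, K)) (Function('z')(K, t) = Mul(Add(-2, K), K) = Mul(K, Add(-2, K)))
Mul(Mul(-84, 89), Function('z')(4, 6)) = Mul(Mul(-84, 89), Mul(4, Add(-2, 4))) = Mul(-7476, Mul(4, 2)) = Mul(-7476, 8) = -59808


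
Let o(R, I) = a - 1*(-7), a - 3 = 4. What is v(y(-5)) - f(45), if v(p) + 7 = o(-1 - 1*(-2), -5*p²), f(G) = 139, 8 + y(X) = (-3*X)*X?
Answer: -132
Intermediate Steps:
a = 7 (a = 3 + 4 = 7)
y(X) = -8 - 3*X² (y(X) = -8 + (-3*X)*X = -8 - 3*X²)
o(R, I) = 14 (o(R, I) = 7 - 1*(-7) = 7 + 7 = 14)
v(p) = 7 (v(p) = -7 + 14 = 7)
v(y(-5)) - f(45) = 7 - 1*139 = 7 - 139 = -132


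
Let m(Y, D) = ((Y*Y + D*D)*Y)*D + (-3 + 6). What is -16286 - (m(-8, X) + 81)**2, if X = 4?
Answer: -6146862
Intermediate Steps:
m(Y, D) = 3 + D*Y*(D**2 + Y**2) (m(Y, D) = ((Y**2 + D**2)*Y)*D + 3 = ((D**2 + Y**2)*Y)*D + 3 = (Y*(D**2 + Y**2))*D + 3 = D*Y*(D**2 + Y**2) + 3 = 3 + D*Y*(D**2 + Y**2))
-16286 - (m(-8, X) + 81)**2 = -16286 - ((3 + 4*(-8)**3 - 8*4**3) + 81)**2 = -16286 - ((3 + 4*(-512) - 8*64) + 81)**2 = -16286 - ((3 - 2048 - 512) + 81)**2 = -16286 - (-2557 + 81)**2 = -16286 - 1*(-2476)**2 = -16286 - 1*6130576 = -16286 - 6130576 = -6146862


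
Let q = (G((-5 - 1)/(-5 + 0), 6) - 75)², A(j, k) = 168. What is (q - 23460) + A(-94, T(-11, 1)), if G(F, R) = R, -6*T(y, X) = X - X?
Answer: -18531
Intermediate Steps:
T(y, X) = 0 (T(y, X) = -(X - X)/6 = -⅙*0 = 0)
q = 4761 (q = (6 - 75)² = (-69)² = 4761)
(q - 23460) + A(-94, T(-11, 1)) = (4761 - 23460) + 168 = -18699 + 168 = -18531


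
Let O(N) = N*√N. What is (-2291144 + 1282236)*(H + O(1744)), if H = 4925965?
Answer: -4969845496220 - 7038142208*√109 ≈ -5.0433e+12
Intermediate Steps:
O(N) = N^(3/2)
(-2291144 + 1282236)*(H + O(1744)) = (-2291144 + 1282236)*(4925965 + 1744^(3/2)) = -1008908*(4925965 + 6976*√109) = -4969845496220 - 7038142208*√109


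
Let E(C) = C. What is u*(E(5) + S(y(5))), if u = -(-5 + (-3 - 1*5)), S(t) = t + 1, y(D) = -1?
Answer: 65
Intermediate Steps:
S(t) = 1 + t
u = 13 (u = -(-5 + (-3 - 5)) = -(-5 - 8) = -1*(-13) = 13)
u*(E(5) + S(y(5))) = 13*(5 + (1 - 1)) = 13*(5 + 0) = 13*5 = 65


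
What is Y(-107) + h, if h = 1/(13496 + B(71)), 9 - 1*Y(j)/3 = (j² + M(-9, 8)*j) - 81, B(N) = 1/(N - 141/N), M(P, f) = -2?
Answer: -2295983817749/66130471 ≈ -34719.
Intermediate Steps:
Y(j) = 270 - 3*j² + 6*j (Y(j) = 27 - 3*((j² - 2*j) - 81) = 27 - 3*(-81 + j² - 2*j) = 27 + (243 - 3*j² + 6*j) = 270 - 3*j² + 6*j)
h = 4900/66130471 (h = 1/(13496 + 71/(-141 + 71²)) = 1/(13496 + 71/(-141 + 5041)) = 1/(13496 + 71/4900) = 1/(66130471/4900) = 4900/66130471 ≈ 7.4096e-5)
Y(-107) + h = (270 - 3*(-107)² + 6*(-107)) + 4900/66130471 = (270 - 3*11449 - 642) + 4900/66130471 = (270 - 34347 - 642) + 4900/66130471 = -34719 + 4900/66130471 = -2295983817749/66130471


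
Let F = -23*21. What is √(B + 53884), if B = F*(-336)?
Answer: 34*√187 ≈ 464.94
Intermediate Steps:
F = -483
B = 162288 (B = -483*(-336) = 162288)
√(B + 53884) = √(162288 + 53884) = √216172 = 34*√187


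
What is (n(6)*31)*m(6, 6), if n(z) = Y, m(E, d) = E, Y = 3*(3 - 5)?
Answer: -1116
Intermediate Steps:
Y = -6 (Y = 3*(-2) = -6)
n(z) = -6
(n(6)*31)*m(6, 6) = -6*31*6 = -186*6 = -1116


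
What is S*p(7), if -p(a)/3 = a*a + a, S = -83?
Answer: 13944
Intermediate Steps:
p(a) = -3*a - 3*a² (p(a) = -3*(a*a + a) = -3*(a² + a) = -3*(a + a²) = -3*a - 3*a²)
S*p(7) = -(-249)*7*(1 + 7) = -(-249)*7*8 = -83*(-168) = 13944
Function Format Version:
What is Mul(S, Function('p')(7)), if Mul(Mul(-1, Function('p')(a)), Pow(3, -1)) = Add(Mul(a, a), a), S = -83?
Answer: 13944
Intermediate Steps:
Function('p')(a) = Add(Mul(-3, a), Mul(-3, Pow(a, 2))) (Function('p')(a) = Mul(-3, Add(Mul(a, a), a)) = Mul(-3, Add(Pow(a, 2), a)) = Mul(-3, Add(a, Pow(a, 2))) = Add(Mul(-3, a), Mul(-3, Pow(a, 2))))
Mul(S, Function('p')(7)) = Mul(-83, Mul(-3, 7, Add(1, 7))) = Mul(-83, Mul(-3, 7, 8)) = Mul(-83, -168) = 13944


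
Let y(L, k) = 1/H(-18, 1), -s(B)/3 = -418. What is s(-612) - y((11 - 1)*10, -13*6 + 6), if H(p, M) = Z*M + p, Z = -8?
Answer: 32605/26 ≈ 1254.0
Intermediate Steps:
s(B) = 1254 (s(B) = -3*(-418) = 1254)
H(p, M) = p - 8*M (H(p, M) = -8*M + p = p - 8*M)
y(L, k) = -1/26 (y(L, k) = 1/(-18 - 8*1) = 1/(-18 - 8) = 1/(-26) = -1/26)
s(-612) - y((11 - 1)*10, -13*6 + 6) = 1254 - 1*(-1/26) = 1254 + 1/26 = 32605/26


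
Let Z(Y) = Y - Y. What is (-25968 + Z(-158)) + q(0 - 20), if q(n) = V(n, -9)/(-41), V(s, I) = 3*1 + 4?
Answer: -1064695/41 ≈ -25968.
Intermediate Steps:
V(s, I) = 7 (V(s, I) = 3 + 4 = 7)
Z(Y) = 0
q(n) = -7/41 (q(n) = 7/(-41) = 7*(-1/41) = -7/41)
(-25968 + Z(-158)) + q(0 - 20) = (-25968 + 0) - 7/41 = -25968 - 7/41 = -1064695/41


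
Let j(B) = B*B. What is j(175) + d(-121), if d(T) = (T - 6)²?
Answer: 46754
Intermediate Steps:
d(T) = (-6 + T)²
j(B) = B²
j(175) + d(-121) = 175² + (-6 - 121)² = 30625 + (-127)² = 30625 + 16129 = 46754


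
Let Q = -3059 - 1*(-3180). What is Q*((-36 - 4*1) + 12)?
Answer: -3388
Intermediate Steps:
Q = 121 (Q = -3059 + 3180 = 121)
Q*((-36 - 4*1) + 12) = 121*((-36 - 4*1) + 12) = 121*((-36 - 4) + 12) = 121*(-40 + 12) = 121*(-28) = -3388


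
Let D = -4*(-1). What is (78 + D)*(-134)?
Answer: -10988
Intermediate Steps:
D = 4
(78 + D)*(-134) = (78 + 4)*(-134) = 82*(-134) = -10988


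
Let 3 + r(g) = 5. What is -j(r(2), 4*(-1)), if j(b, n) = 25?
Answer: -25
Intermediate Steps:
r(g) = 2 (r(g) = -3 + 5 = 2)
-j(r(2), 4*(-1)) = -1*25 = -25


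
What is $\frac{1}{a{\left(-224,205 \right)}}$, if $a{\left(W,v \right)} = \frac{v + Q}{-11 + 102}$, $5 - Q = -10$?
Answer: $\frac{91}{220} \approx 0.41364$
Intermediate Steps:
$Q = 15$ ($Q = 5 - -10 = 5 + 10 = 15$)
$a{\left(W,v \right)} = \frac{15}{91} + \frac{v}{91}$ ($a{\left(W,v \right)} = \frac{v + 15}{-11 + 102} = \frac{15 + v}{91} = \left(15 + v\right) \frac{1}{91} = \frac{15}{91} + \frac{v}{91}$)
$\frac{1}{a{\left(-224,205 \right)}} = \frac{1}{\frac{15}{91} + \frac{1}{91} \cdot 205} = \frac{1}{\frac{15}{91} + \frac{205}{91}} = \frac{1}{\frac{220}{91}} = \frac{91}{220}$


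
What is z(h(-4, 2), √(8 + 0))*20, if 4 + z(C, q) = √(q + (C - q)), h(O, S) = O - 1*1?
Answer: -80 + 20*I*√5 ≈ -80.0 + 44.721*I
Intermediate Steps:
h(O, S) = -1 + O (h(O, S) = O - 1 = -1 + O)
z(C, q) = -4 + √C (z(C, q) = -4 + √(q + (C - q)) = -4 + √C)
z(h(-4, 2), √(8 + 0))*20 = (-4 + √(-1 - 4))*20 = (-4 + √(-5))*20 = (-4 + I*√5)*20 = -80 + 20*I*√5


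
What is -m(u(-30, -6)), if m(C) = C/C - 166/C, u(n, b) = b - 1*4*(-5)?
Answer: 76/7 ≈ 10.857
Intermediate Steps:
u(n, b) = 20 + b (u(n, b) = b - 4*(-5) = b + 20 = 20 + b)
m(C) = 1 - 166/C
-m(u(-30, -6)) = -(-166 + (20 - 6))/(20 - 6) = -(-166 + 14)/14 = -(-152)/14 = -1*(-76/7) = 76/7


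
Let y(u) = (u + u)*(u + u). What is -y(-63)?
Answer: -15876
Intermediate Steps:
y(u) = 4*u² (y(u) = (2*u)*(2*u) = 4*u²)
-y(-63) = -4*(-63)² = -4*3969 = -1*15876 = -15876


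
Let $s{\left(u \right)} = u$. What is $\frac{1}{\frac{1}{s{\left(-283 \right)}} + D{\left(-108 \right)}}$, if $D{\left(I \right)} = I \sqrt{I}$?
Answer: $\frac{283 i}{- i + 183384 \sqrt{3}} \approx -2.8051 \cdot 10^{-9} + 0.00089097 i$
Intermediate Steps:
$D{\left(I \right)} = I^{\frac{3}{2}}$
$\frac{1}{\frac{1}{s{\left(-283 \right)}} + D{\left(-108 \right)}} = \frac{1}{\frac{1}{-283} + \left(-108\right)^{\frac{3}{2}}} = \frac{1}{- \frac{1}{283} - 648 i \sqrt{3}}$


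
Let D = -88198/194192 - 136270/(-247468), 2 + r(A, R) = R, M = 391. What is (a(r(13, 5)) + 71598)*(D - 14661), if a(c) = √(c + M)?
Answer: -3152768096868564795/3003519116 - 88068607974205*√394/6007038232 ≈ -1.0500e+9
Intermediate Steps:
r(A, R) = -2 + R
D = 579545147/6007038232 (D = -88198*1/194192 - 136270*(-1/247468) = -44099/97096 + 68135/123734 = 579545147/6007038232 ≈ 0.096478)
a(c) = √(391 + c) (a(c) = √(c + 391) = √(391 + c))
(a(r(13, 5)) + 71598)*(D - 14661) = (√(391 + (-2 + 5)) + 71598)*(579545147/6007038232 - 14661) = (√(391 + 3) + 71598)*(-88068607974205/6007038232) = (√394 + 71598)*(-88068607974205/6007038232) = (71598 + √394)*(-88068607974205/6007038232) = -3152768096868564795/3003519116 - 88068607974205*√394/6007038232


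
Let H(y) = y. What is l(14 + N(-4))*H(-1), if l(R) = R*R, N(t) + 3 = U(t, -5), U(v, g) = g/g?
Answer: -144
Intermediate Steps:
U(v, g) = 1
N(t) = -2 (N(t) = -3 + 1 = -2)
l(R) = R²
l(14 + N(-4))*H(-1) = (14 - 2)²*(-1) = 12²*(-1) = 144*(-1) = -144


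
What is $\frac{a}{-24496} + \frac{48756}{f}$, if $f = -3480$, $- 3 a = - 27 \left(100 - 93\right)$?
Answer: $- \frac{49772759}{3551920} \approx -14.013$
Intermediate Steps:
$a = 63$ ($a = - \frac{\left(-27\right) \left(100 - 93\right)}{3} = - \frac{\left(-27\right) 7}{3} = \left(- \frac{1}{3}\right) \left(-189\right) = 63$)
$\frac{a}{-24496} + \frac{48756}{f} = \frac{63}{-24496} + \frac{48756}{-3480} = 63 \left(- \frac{1}{24496}\right) + 48756 \left(- \frac{1}{3480}\right) = - \frac{63}{24496} - \frac{4063}{290} = - \frac{49772759}{3551920}$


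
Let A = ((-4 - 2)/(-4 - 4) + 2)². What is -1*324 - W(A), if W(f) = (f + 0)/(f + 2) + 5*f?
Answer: -887653/2448 ≈ -362.60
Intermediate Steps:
A = 121/16 (A = (-6/(-8) + 2)² = (-6*(-⅛) + 2)² = (¾ + 2)² = (11/4)² = 121/16 ≈ 7.5625)
W(f) = 5*f + f/(2 + f) (W(f) = f/(2 + f) + 5*f = 5*f + f/(2 + f))
-1*324 - W(A) = -1*324 - 121*(11 + 5*(121/16))/(16*(2 + 121/16)) = -324 - 121*(11 + 605/16)/(16*153/16) = -324 - 121*16*781/(16*153*16) = -324 - 1*94501/2448 = -324 - 94501/2448 = -887653/2448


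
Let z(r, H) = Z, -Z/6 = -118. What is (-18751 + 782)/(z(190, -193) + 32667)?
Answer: -17969/33375 ≈ -0.53840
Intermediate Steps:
Z = 708 (Z = -6*(-118) = 708)
z(r, H) = 708
(-18751 + 782)/(z(190, -193) + 32667) = (-18751 + 782)/(708 + 32667) = -17969/33375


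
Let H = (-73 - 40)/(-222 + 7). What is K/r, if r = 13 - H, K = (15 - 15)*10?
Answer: 0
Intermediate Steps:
H = 113/215 (H = -113/(-215) = -113*(-1/215) = 113/215 ≈ 0.52558)
K = 0 (K = 0*10 = 0)
r = 2682/215 (r = 13 - 1*113/215 = 13 - 113/215 = 2682/215 ≈ 12.474)
K/r = 0/(2682/215) = 0*(215/2682) = 0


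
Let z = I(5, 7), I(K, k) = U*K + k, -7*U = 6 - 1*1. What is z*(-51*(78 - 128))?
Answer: 61200/7 ≈ 8742.9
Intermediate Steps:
U = -5/7 (U = -(6 - 1*1)/7 = -(6 - 1)/7 = -1/7*5 = -5/7 ≈ -0.71429)
I(K, k) = k - 5*K/7 (I(K, k) = -5*K/7 + k = k - 5*K/7)
z = 24/7 (z = 7 - 5/7*5 = 7 - 25/7 = 24/7 ≈ 3.4286)
z*(-51*(78 - 128)) = 24*(-51*(78 - 128))/7 = 24*(-51*(-50))/7 = (24/7)*2550 = 61200/7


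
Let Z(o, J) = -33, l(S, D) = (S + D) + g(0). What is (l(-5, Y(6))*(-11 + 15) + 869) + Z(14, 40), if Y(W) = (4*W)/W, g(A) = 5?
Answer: 852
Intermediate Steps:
Y(W) = 4
l(S, D) = 5 + D + S (l(S, D) = (S + D) + 5 = (D + S) + 5 = 5 + D + S)
(l(-5, Y(6))*(-11 + 15) + 869) + Z(14, 40) = ((5 + 4 - 5)*(-11 + 15) + 869) - 33 = (4*4 + 869) - 33 = (16 + 869) - 33 = 885 - 33 = 852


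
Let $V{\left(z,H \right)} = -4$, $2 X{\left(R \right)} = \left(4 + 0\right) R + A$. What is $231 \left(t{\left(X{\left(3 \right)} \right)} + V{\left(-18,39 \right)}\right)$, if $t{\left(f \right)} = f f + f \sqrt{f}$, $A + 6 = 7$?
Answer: $\frac{35343}{4} + \frac{3003 \sqrt{26}}{4} \approx 12664.0$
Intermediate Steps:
$A = 1$ ($A = -6 + 7 = 1$)
$X{\left(R \right)} = \frac{1}{2} + 2 R$ ($X{\left(R \right)} = \frac{\left(4 + 0\right) R + 1}{2} = \frac{4 R + 1}{2} = \frac{1 + 4 R}{2} = \frac{1}{2} + 2 R$)
$t{\left(f \right)} = f^{2} + f^{\frac{3}{2}}$
$231 \left(t{\left(X{\left(3 \right)} \right)} + V{\left(-18,39 \right)}\right) = 231 \left(\left(\left(\frac{1}{2} + 2 \cdot 3\right)^{2} + \left(\frac{1}{2} + 2 \cdot 3\right)^{\frac{3}{2}}\right) - 4\right) = 231 \left(\left(\left(\frac{1}{2} + 6\right)^{2} + \left(\frac{1}{2} + 6\right)^{\frac{3}{2}}\right) - 4\right) = 231 \left(\left(\left(\frac{13}{2}\right)^{2} + \left(\frac{13}{2}\right)^{\frac{3}{2}}\right) - 4\right) = 231 \left(\left(\frac{169}{4} + \frac{13 \sqrt{26}}{4}\right) - 4\right) = 231 \left(\frac{153}{4} + \frac{13 \sqrt{26}}{4}\right) = \frac{35343}{4} + \frac{3003 \sqrt{26}}{4}$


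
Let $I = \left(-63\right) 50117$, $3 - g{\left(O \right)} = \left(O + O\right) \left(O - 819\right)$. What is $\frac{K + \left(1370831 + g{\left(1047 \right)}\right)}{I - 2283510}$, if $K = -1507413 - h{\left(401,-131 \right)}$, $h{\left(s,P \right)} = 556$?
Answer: $\frac{614567}{5440881} \approx 0.11295$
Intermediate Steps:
$g{\left(O \right)} = 3 - 2 O \left(-819 + O\right)$ ($g{\left(O \right)} = 3 - \left(O + O\right) \left(O - 819\right) = 3 - 2 O \left(-819 + O\right)$)
$I = -3157371$
$K = -1507969$ ($K = -1507413 - 556 = -1507969$)
$\frac{K + \left(1370831 + g{\left(1047 \right)}\right)}{I - 2283510} = \frac{-1507969 + \left(1370831 + \left(3 - 2 \cdot 1047^{2} + 1638 \cdot 1047\right)\right)}{-3157371 - 2283510} = \frac{-1507969 + \left(1370831 + \left(3 - 2192418 + 1714986\right)\right)}{-5440881} = \left(-1507969 + \left(1370831 + \left(3 - 2192418 + 1714986\right)\right)\right) \left(- \frac{1}{5440881}\right) = \left(-1507969 + \left(1370831 - 477429\right)\right) \left(- \frac{1}{5440881}\right) = \left(-1507969 + 893402\right) \left(- \frac{1}{5440881}\right) = \left(-614567\right) \left(- \frac{1}{5440881}\right) = \frac{614567}{5440881}$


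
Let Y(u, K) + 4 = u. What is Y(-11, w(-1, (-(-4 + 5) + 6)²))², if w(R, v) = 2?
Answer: 225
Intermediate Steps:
Y(u, K) = -4 + u
Y(-11, w(-1, (-(-4 + 5) + 6)²))² = (-4 - 11)² = (-15)² = 225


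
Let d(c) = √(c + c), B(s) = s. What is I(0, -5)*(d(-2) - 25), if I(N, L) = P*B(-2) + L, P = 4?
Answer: 325 - 26*I ≈ 325.0 - 26.0*I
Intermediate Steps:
I(N, L) = -8 + L (I(N, L) = 4*(-2) + L = -8 + L)
d(c) = √2*√c (d(c) = √(2*c) = √2*√c)
I(0, -5)*(d(-2) - 25) = (-8 - 5)*(√2*√(-2) - 25) = -13*(√2*(I*√2) - 25) = -13*(2*I - 25) = -13*(-25 + 2*I) = 325 - 26*I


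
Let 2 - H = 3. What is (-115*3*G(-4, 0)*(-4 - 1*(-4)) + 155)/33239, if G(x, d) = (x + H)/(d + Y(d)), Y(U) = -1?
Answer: 155/33239 ≈ 0.0046632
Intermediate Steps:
H = -1 (H = 2 - 1*3 = 2 - 3 = -1)
G(x, d) = (-1 + x)/(-1 + d) (G(x, d) = (x - 1)/(d - 1) = (-1 + x)/(-1 + d))
(-115*3*G(-4, 0)*(-4 - 1*(-4)) + 155)/33239 = (-115*3*((-1 - 4)/(-1 + 0))*(-4 - 1*(-4)) + 155)/33239 = (-115*3*(-5/(-1))*(-4 + 4) + 155)*(1/33239) = (-115*3*(-1*(-5))*0 + 155)*(1/33239) = (-115*3*5*0 + 155)*(1/33239) = (-1725*0 + 155)*(1/33239) = (-115*0 + 155)*(1/33239) = (0 + 155)*(1/33239) = 155*(1/33239) = 155/33239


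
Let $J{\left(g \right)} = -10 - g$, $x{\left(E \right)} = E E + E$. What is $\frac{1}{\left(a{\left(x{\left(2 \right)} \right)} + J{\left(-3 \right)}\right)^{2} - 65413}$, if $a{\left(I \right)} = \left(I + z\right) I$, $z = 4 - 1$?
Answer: $- \frac{1}{63204} \approx -1.5822 \cdot 10^{-5}$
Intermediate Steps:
$z = 3$ ($z = 4 - 1 = 3$)
$x{\left(E \right)} = E + E^{2}$ ($x{\left(E \right)} = E^{2} + E = E + E^{2}$)
$a{\left(I \right)} = I \left(3 + I\right)$ ($a{\left(I \right)} = \left(I + 3\right) I = \left(3 + I\right) I = I \left(3 + I\right)$)
$\frac{1}{\left(a{\left(x{\left(2 \right)} \right)} + J{\left(-3 \right)}\right)^{2} - 65413} = \frac{1}{\left(2 \left(1 + 2\right) \left(3 + 2 \left(1 + 2\right)\right) - 7\right)^{2} - 65413} = \frac{1}{\left(2 \cdot 3 \left(3 + 2 \cdot 3\right) + \left(-10 + 3\right)\right)^{2} - 65413} = \frac{1}{\left(6 \left(3 + 6\right) - 7\right)^{2} - 65413} = \frac{1}{\left(6 \cdot 9 - 7\right)^{2} - 65413} = \frac{1}{\left(54 - 7\right)^{2} - 65413} = \frac{1}{47^{2} - 65413} = \frac{1}{2209 - 65413} = \frac{1}{-63204} = - \frac{1}{63204}$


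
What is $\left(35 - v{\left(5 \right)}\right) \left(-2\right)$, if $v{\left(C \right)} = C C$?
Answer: $-20$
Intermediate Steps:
$v{\left(C \right)} = C^{2}$
$\left(35 - v{\left(5 \right)}\right) \left(-2\right) = \left(35 - 5^{2}\right) \left(-2\right) = \left(35 - 25\right) \left(-2\right) = 10 \left(-2\right) = -20$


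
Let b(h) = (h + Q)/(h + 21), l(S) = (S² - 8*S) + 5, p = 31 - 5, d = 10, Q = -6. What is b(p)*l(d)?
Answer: 500/47 ≈ 10.638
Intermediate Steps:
p = 26
l(S) = 5 + S² - 8*S
b(h) = (-6 + h)/(21 + h) (b(h) = (h - 6)/(h + 21) = (-6 + h)/(21 + h))
b(p)*l(d) = ((-6 + 26)/(21 + 26))*(5 + 10² - 8*10) = (20/47)*(5 + 100 - 80) = ((1/47)*20)*25 = (20/47)*25 = 500/47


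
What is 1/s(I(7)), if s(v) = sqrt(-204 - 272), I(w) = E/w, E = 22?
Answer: -I*sqrt(119)/238 ≈ -0.045835*I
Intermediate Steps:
I(w) = 22/w
s(v) = 2*I*sqrt(119) (s(v) = sqrt(-476) = 2*I*sqrt(119))
1/s(I(7)) = 1/(2*I*sqrt(119)) = -I*sqrt(119)/238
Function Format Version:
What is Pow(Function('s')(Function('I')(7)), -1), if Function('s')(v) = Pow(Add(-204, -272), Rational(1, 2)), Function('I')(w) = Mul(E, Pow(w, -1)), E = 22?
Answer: Mul(Rational(-1, 238), I, Pow(119, Rational(1, 2))) ≈ Mul(-0.045835, I)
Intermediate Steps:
Function('I')(w) = Mul(22, Pow(w, -1))
Function('s')(v) = Mul(2, I, Pow(119, Rational(1, 2))) (Function('s')(v) = Pow(-476, Rational(1, 2)) = Mul(2, I, Pow(119, Rational(1, 2))))
Pow(Function('s')(Function('I')(7)), -1) = Pow(Mul(2, I, Pow(119, Rational(1, 2))), -1) = Mul(Rational(-1, 238), I, Pow(119, Rational(1, 2)))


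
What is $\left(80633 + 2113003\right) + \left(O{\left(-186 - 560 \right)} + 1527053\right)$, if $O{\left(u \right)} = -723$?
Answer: $3719966$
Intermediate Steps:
$\left(80633 + 2113003\right) + \left(O{\left(-186 - 560 \right)} + 1527053\right) = \left(80633 + 2113003\right) + \left(-723 + 1527053\right) = 2193636 + 1526330 = 3719966$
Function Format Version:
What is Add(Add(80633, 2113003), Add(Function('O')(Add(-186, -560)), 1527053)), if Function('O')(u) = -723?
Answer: 3719966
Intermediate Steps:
Add(Add(80633, 2113003), Add(Function('O')(Add(-186, -560)), 1527053)) = Add(Add(80633, 2113003), Add(-723, 1527053)) = Add(2193636, 1526330) = 3719966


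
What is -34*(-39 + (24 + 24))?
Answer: -306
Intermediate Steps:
-34*(-39 + (24 + 24)) = -34*(-39 + 48) = -34*9 = -306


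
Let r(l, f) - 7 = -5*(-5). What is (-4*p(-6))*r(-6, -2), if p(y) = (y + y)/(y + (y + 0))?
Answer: -128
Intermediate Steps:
r(l, f) = 32 (r(l, f) = 7 - 5*(-5) = 7 + 25 = 32)
p(y) = 1 (p(y) = (2*y)/(y + y) = (2*y)/((2*y)) = (2*y)*(1/(2*y)) = 1)
(-4*p(-6))*r(-6, -2) = -4*1*32 = -4*32 = -128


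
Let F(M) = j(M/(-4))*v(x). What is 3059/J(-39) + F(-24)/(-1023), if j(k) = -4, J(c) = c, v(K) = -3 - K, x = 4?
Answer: -1043483/13299 ≈ -78.463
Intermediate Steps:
F(M) = 28 (F(M) = -4*(-3 - 1*4) = -4*(-3 - 4) = -4*(-7) = 28)
3059/J(-39) + F(-24)/(-1023) = 3059/(-39) + 28/(-1023) = 3059*(-1/39) + 28*(-1/1023) = -3059/39 - 28/1023 = -1043483/13299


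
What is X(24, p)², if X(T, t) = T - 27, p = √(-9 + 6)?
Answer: 9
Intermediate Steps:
p = I*√3 (p = √(-3) = I*√3 ≈ 1.732*I)
X(T, t) = -27 + T
X(24, p)² = (-27 + 24)² = (-3)² = 9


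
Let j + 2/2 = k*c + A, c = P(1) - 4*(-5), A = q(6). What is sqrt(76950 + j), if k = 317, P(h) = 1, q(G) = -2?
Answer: 2*sqrt(20901) ≈ 289.14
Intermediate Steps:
A = -2
c = 21 (c = 1 - 4*(-5) = 1 + 20 = 21)
j = 6654 (j = -1 + (317*21 - 2) = -1 + (6657 - 2) = -1 + 6655 = 6654)
sqrt(76950 + j) = sqrt(76950 + 6654) = sqrt(83604) = 2*sqrt(20901)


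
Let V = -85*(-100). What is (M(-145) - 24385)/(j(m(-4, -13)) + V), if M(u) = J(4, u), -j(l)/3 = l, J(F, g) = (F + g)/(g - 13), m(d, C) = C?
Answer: -3852689/1349162 ≈ -2.8556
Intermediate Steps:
J(F, g) = (F + g)/(-13 + g)
j(l) = -3*l
M(u) = (4 + u)/(-13 + u)
V = 8500
(M(-145) - 24385)/(j(m(-4, -13)) + V) = ((4 - 145)/(-13 - 145) - 24385)/(-3*(-13) + 8500) = (-141/(-158) - 24385)/(39 + 8500) = (-1/158*(-141) - 24385)/8539 = (141/158 - 24385)*(1/8539) = -3852689/158*1/8539 = -3852689/1349162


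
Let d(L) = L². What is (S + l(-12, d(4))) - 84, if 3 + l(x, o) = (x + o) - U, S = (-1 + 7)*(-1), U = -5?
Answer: -84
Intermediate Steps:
S = -6 (S = 6*(-1) = -6)
l(x, o) = 2 + o + x (l(x, o) = -3 + ((x + o) - 1*(-5)) = -3 + ((o + x) + 5) = -3 + (5 + o + x) = 2 + o + x)
(S + l(-12, d(4))) - 84 = (-6 + (2 + 4² - 12)) - 84 = (-6 + (2 + 16 - 12)) - 84 = (-6 + 6) - 84 = 0 - 84 = -84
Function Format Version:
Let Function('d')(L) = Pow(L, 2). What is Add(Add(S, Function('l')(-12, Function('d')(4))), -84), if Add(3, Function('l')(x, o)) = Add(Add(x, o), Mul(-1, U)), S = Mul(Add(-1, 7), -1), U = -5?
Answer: -84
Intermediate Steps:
S = -6 (S = Mul(6, -1) = -6)
Function('l')(x, o) = Add(2, o, x) (Function('l')(x, o) = Add(-3, Add(Add(x, o), Mul(-1, -5))) = Add(-3, Add(Add(o, x), 5)) = Add(-3, Add(5, o, x)) = Add(2, o, x))
Add(Add(S, Function('l')(-12, Function('d')(4))), -84) = Add(Add(-6, Add(2, Pow(4, 2), -12)), -84) = Add(Add(-6, Add(2, 16, -12)), -84) = Add(Add(-6, 6), -84) = Add(0, -84) = -84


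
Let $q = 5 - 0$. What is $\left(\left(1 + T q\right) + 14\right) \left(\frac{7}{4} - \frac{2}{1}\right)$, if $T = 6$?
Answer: $- \frac{45}{4} \approx -11.25$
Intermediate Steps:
$q = 5$ ($q = 5 + 0 = 5$)
$\left(\left(1 + T q\right) + 14\right) \left(\frac{7}{4} - \frac{2}{1}\right) = \left(\left(1 + 6 \cdot 5\right) + 14\right) \left(\frac{7}{4} - \frac{2}{1}\right) = \left(\left(1 + 30\right) + 14\right) \left(7 \cdot \frac{1}{4} - 2\right) = \left(31 + 14\right) \left(\frac{7}{4} - 2\right) = 45 \left(- \frac{1}{4}\right) = - \frac{45}{4}$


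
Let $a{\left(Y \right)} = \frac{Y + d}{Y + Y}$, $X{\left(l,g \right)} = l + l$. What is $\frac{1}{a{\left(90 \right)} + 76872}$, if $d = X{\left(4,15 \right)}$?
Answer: $\frac{90}{6918529} \approx 1.3009 \cdot 10^{-5}$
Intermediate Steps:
$X{\left(l,g \right)} = 2 l$
$d = 8$ ($d = 2 \cdot 4 = 8$)
$a{\left(Y \right)} = \frac{8 + Y}{2 Y}$ ($a{\left(Y \right)} = \frac{Y + 8}{Y + Y} = \frac{8 + Y}{2 Y}$)
$\frac{1}{a{\left(90 \right)} + 76872} = \frac{1}{\frac{8 + 90}{2 \cdot 90} + 76872} = \frac{1}{\frac{1}{2} \cdot \frac{1}{90} \cdot 98 + 76872} = \frac{1}{\frac{49}{90} + 76872} = \frac{1}{\frac{6918529}{90}} = \frac{90}{6918529}$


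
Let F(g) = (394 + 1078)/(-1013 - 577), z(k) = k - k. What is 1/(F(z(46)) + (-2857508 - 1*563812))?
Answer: -795/2719950136 ≈ -2.9228e-7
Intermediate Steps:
z(k) = 0
F(g) = -736/795 (F(g) = 1472/(-1590) = 1472*(-1/1590) = -736/795)
1/(F(z(46)) + (-2857508 - 1*563812)) = 1/(-736/795 + (-2857508 - 1*563812)) = 1/(-736/795 + (-2857508 - 563812)) = 1/(-736/795 - 3421320) = 1/(-2719950136/795) = -795/2719950136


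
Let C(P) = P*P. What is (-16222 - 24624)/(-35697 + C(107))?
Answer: 20423/12124 ≈ 1.6845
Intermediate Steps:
C(P) = P²
(-16222 - 24624)/(-35697 + C(107)) = (-16222 - 24624)/(-35697 + 107²) = -40846/(-35697 + 11449) = -40846/(-24248) = -40846*(-1/24248) = 20423/12124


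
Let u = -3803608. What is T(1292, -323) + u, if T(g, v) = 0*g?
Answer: -3803608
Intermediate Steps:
T(g, v) = 0
T(1292, -323) + u = 0 - 3803608 = -3803608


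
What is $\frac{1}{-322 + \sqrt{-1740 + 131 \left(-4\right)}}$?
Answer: $- \frac{161}{52974} - \frac{i \sqrt{566}}{52974} \approx -0.0030392 - 0.0004491 i$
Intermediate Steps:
$\frac{1}{-322 + \sqrt{-1740 + 131 \left(-4\right)}} = \frac{1}{-322 + \sqrt{-1740 - 524}} = \frac{1}{-322 + \sqrt{-2264}} = \frac{1}{-322 + 2 i \sqrt{566}}$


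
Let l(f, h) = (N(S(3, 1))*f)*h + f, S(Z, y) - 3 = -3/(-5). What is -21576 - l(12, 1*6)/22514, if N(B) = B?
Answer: -1214405838/56285 ≈ -21576.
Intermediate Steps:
S(Z, y) = 18/5 (S(Z, y) = 3 - 3/(-5) = 3 - 3*(-1/5) = 3 + 3/5 = 18/5)
l(f, h) = f + 18*f*h/5 (l(f, h) = (18*f/5)*h + f = 18*f*h/5 + f = f + 18*f*h/5)
-21576 - l(12, 1*6)/22514 = -21576 - (1/5)*12*(5 + 18*(1*6))/22514 = -21576 - (1/5)*12*(5 + 18*6)/22514 = -21576 - (1/5)*12*(5 + 108)/22514 = -21576 - (1/5)*12*113/22514 = -21576 - 1356/(5*22514) = -21576 - 1*678/56285 = -21576 - 678/56285 = -1214405838/56285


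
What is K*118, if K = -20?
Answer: -2360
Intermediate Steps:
K*118 = -20*118 = -2360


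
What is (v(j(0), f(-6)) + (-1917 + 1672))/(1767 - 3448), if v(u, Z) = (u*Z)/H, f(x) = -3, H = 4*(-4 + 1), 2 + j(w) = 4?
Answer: 489/3362 ≈ 0.14545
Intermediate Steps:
j(w) = 2 (j(w) = -2 + 4 = 2)
H = -12 (H = 4*(-3) = -12)
v(u, Z) = -Z*u/12 (v(u, Z) = (u*Z)/(-12) = (Z*u)*(-1/12) = -Z*u/12)
(v(j(0), f(-6)) + (-1917 + 1672))/(1767 - 3448) = (-1/12*(-3)*2 + (-1917 + 1672))/(1767 - 3448) = (½ - 245)/(-1681) = -489/2*(-1/1681) = 489/3362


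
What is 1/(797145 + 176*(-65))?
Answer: 1/785705 ≈ 1.2727e-6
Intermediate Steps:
1/(797145 + 176*(-65)) = 1/(797145 - 11440) = 1/785705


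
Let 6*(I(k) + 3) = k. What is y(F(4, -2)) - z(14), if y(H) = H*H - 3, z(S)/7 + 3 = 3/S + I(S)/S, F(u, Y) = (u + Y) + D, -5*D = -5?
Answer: 155/6 ≈ 25.833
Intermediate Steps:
D = 1 (D = -⅕*(-5) = 1)
I(k) = -3 + k/6
F(u, Y) = 1 + Y + u (F(u, Y) = (u + Y) + 1 = (Y + u) + 1 = 1 + Y + u)
z(S) = -21 + 21/S + 7*(-3 + S/6)/S (z(S) = -21 + 7*(3/S + (-3 + S/6)/S) = -21 + (21/S + 7*(-3 + S/6)/S) = -21 + 21/S + 7*(-3 + S/6)/S)
y(H) = -3 + H² (y(H) = H² - 3 = -3 + H²)
y(F(4, -2)) - z(14) = (-3 + (1 - 2 + 4)²) - 1*(-119/6) = (-3 + 3²) + 119/6 = (-3 + 9) + 119/6 = 6 + 119/6 = 155/6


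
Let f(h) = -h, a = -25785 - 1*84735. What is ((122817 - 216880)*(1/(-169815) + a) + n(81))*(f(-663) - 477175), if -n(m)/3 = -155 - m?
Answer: -841220065020751499296/169815 ≈ -4.9537e+15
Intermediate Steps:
n(m) = 465 + 3*m (n(m) = -3*(-155 - m) = 465 + 3*m)
a = -110520 (a = -25785 - 84735 = -110520)
((122817 - 216880)*(1/(-169815) + a) + n(81))*(f(-663) - 477175) = ((122817 - 216880)*(1/(-169815) - 110520) + (465 + 3*81))*(-1*(-663) - 477175) = (-94063*(-1/169815 - 110520) + (465 + 243))*(663 - 477175) = (-94063*(-18767953801/169815) + 708)*(-476512) = (1765370038383463/169815 + 708)*(-476512) = (1765370158612483/169815)*(-476512) = -841220065020751499296/169815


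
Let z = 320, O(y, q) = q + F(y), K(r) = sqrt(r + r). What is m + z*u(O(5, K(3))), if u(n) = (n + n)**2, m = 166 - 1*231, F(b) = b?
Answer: 39615 + 12800*sqrt(6) ≈ 70969.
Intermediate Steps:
m = -65 (m = 166 - 231 = -65)
K(r) = sqrt(2)*sqrt(r) (K(r) = sqrt(2*r) = sqrt(2)*sqrt(r))
O(y, q) = q + y
u(n) = 4*n**2 (u(n) = (2*n)**2 = 4*n**2)
m + z*u(O(5, K(3))) = -65 + 320*(4*(sqrt(2)*sqrt(3) + 5)**2) = -65 + 320*(4*(sqrt(6) + 5)**2) = -65 + 320*(4*(5 + sqrt(6))**2) = -65 + 1280*(5 + sqrt(6))**2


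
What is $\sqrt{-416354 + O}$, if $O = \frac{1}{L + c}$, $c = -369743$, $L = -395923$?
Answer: $\frac{i \sqrt{27120578969555610}}{255222} \approx 645.25 i$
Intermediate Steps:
$O = - \frac{1}{765666}$ ($O = \frac{1}{-395923 - 369743} = \frac{1}{-765666} = - \frac{1}{765666} \approx -1.3061 \cdot 10^{-6}$)
$\sqrt{-416354 + O} = \sqrt{-416354 - \frac{1}{765666}} = \sqrt{- \frac{318788101765}{765666}} = \frac{i \sqrt{27120578969555610}}{255222}$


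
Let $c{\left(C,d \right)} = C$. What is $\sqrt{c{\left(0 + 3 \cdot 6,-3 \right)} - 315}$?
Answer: $3 i \sqrt{33} \approx 17.234 i$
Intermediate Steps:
$\sqrt{c{\left(0 + 3 \cdot 6,-3 \right)} - 315} = \sqrt{\left(0 + 3 \cdot 6\right) - 315} = \sqrt{\left(0 + 18\right) - 315} = \sqrt{18 - 315} = \sqrt{-297} = 3 i \sqrt{33}$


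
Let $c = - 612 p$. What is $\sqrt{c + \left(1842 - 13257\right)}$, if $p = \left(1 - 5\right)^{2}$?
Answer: $i \sqrt{21207} \approx 145.63 i$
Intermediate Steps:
$p = 16$ ($p = \left(-4\right)^{2} = 16$)
$c = -9792$ ($c = \left(-612\right) 16 = -9792$)
$\sqrt{c + \left(1842 - 13257\right)} = \sqrt{-9792 + \left(1842 - 13257\right)} = \sqrt{-9792 - 11415} = \sqrt{-21207} = i \sqrt{21207}$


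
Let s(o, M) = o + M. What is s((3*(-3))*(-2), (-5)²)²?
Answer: 1849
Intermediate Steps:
s(o, M) = M + o
s((3*(-3))*(-2), (-5)²)² = ((-5)² + (3*(-3))*(-2))² = (25 - 9*(-2))² = (25 + 18)² = 43² = 1849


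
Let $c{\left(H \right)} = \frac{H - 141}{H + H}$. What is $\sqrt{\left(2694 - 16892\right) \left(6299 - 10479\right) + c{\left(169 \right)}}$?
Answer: $\frac{\sqrt{10029751174}}{13} \approx 7703.7$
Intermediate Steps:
$c{\left(H \right)} = \frac{-141 + H}{2 H}$
$\sqrt{\left(2694 - 16892\right) \left(6299 - 10479\right) + c{\left(169 \right)}} = \sqrt{\left(2694 - 16892\right) \left(6299 - 10479\right) + \frac{-141 + 169}{2 \cdot 169}} = \sqrt{\left(-14198\right) \left(-4180\right) + \frac{1}{2} \cdot \frac{1}{169} \cdot 28} = \sqrt{59347640 + \frac{14}{169}} = \sqrt{\frac{10029751174}{169}} = \frac{\sqrt{10029751174}}{13}$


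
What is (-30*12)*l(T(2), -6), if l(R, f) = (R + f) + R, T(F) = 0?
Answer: 2160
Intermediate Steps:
l(R, f) = f + 2*R
(-30*12)*l(T(2), -6) = (-30*12)*(-6 + 2*0) = -360*(-6 + 0) = -360*(-6) = 2160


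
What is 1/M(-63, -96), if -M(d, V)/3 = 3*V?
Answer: 1/864 ≈ 0.0011574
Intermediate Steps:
M(d, V) = -9*V
1/M(-63, -96) = 1/(-9*(-96)) = 1/864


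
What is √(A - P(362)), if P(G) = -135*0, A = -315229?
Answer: I*√315229 ≈ 561.45*I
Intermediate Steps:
P(G) = 0
√(A - P(362)) = √(-315229 - 1*0) = √(-315229 + 0) = √(-315229) = I*√315229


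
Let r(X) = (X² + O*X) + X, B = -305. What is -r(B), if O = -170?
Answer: -144570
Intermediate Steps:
r(X) = X² - 169*X (r(X) = (X² - 170*X) + X = X² - 169*X)
-r(B) = -(-305)*(-169 - 305) = -(-305)*(-474) = -1*144570 = -144570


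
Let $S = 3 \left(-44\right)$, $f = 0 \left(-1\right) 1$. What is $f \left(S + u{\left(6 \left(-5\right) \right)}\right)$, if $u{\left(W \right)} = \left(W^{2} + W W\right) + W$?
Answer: $0$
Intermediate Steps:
$f = 0$ ($f = 0 \cdot 1 = 0$)
$S = -132$
$u{\left(W \right)} = W + 2 W^{2}$ ($u{\left(W \right)} = \left(W^{2} + W^{2}\right) + W = 2 W^{2} + W = W + 2 W^{2}$)
$f \left(S + u{\left(6 \left(-5\right) \right)}\right) = 0 \left(-132 + 6 \left(-5\right) \left(1 + 2 \cdot 6 \left(-5\right)\right)\right) = 0 \left(-132 - 30 \left(1 + 2 \left(-30\right)\right)\right) = 0 \left(-132 - 30 \left(1 - 60\right)\right) = 0 \left(-132 - -1770\right) = 0 \left(-132 + 1770\right) = 0 \cdot 1638 = 0$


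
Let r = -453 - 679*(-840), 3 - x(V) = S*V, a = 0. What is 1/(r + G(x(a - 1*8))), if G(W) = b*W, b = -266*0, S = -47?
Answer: 1/569907 ≈ 1.7547e-6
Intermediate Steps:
x(V) = 3 + 47*V (x(V) = 3 - (-47)*V = 3 + 47*V)
b = 0
G(W) = 0 (G(W) = 0*W = 0)
r = 569907 (r = -453 + 570360 = 569907)
1/(r + G(x(a - 1*8))) = 1/(569907 + 0) = 1/569907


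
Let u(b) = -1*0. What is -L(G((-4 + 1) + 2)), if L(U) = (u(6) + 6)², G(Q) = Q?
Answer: -36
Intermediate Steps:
u(b) = 0
L(U) = 36 (L(U) = (0 + 6)² = 6² = 36)
-L(G((-4 + 1) + 2)) = -1*36 = -36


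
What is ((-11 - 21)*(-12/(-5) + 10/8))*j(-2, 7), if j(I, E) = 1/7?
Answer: -584/35 ≈ -16.686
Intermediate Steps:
j(I, E) = ⅐
((-11 - 21)*(-12/(-5) + 10/8))*j(-2, 7) = ((-11 - 21)*(-12/(-5) + 10/8))*(⅐) = -32*(-12*(-⅕) + 10*(⅛))*(⅐) = -32*(12/5 + 5/4)*(⅐) = -32*73/20*(⅐) = -584/5*⅐ = -584/35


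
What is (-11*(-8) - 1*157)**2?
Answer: 4761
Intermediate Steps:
(-11*(-8) - 1*157)**2 = (88 - 157)**2 = (-69)**2 = 4761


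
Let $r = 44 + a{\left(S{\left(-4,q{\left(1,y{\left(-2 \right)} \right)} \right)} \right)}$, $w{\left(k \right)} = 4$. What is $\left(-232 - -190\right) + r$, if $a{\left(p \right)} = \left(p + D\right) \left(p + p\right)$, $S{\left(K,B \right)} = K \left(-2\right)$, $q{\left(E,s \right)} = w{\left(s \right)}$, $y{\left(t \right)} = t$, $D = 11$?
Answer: $306$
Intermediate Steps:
$q{\left(E,s \right)} = 4$
$S{\left(K,B \right)} = - 2 K$
$a{\left(p \right)} = 2 p \left(11 + p\right)$ ($a{\left(p \right)} = \left(p + 11\right) \left(p + p\right) = \left(11 + p\right) 2 p = 2 p \left(11 + p\right)$)
$r = 348$ ($r = 44 + 2 \left(\left(-2\right) \left(-4\right)\right) \left(11 - -8\right) = 44 + 2 \cdot 8 \left(11 + 8\right) = 44 + 2 \cdot 8 \cdot 19 = 44 + 304 = 348$)
$\left(-232 - -190\right) + r = \left(-232 - -190\right) + 348 = \left(-232 + 190\right) + 348 = -42 + 348 = 306$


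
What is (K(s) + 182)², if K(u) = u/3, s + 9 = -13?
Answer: 274576/9 ≈ 30508.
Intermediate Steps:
s = -22 (s = -9 - 13 = -22)
K(u) = u/3 (K(u) = u*(⅓) = u/3)
(K(s) + 182)² = ((⅓)*(-22) + 182)² = (-22/3 + 182)² = (524/3)² = 274576/9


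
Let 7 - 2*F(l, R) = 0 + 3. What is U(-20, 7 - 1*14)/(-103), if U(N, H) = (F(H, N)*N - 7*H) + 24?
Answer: -33/103 ≈ -0.32039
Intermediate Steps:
F(l, R) = 2 (F(l, R) = 7/2 - (0 + 3)/2 = 7/2 - ½*3 = 7/2 - 3/2 = 2)
U(N, H) = 24 - 7*H + 2*N (U(N, H) = (2*N - 7*H) + 24 = (-7*H + 2*N) + 24 = 24 - 7*H + 2*N)
U(-20, 7 - 1*14)/(-103) = (24 - 7*(7 - 1*14) + 2*(-20))/(-103) = (24 - 7*(7 - 14) - 40)*(-1/103) = (24 - 7*(-7) - 40)*(-1/103) = (24 + 49 - 40)*(-1/103) = 33*(-1/103) = -33/103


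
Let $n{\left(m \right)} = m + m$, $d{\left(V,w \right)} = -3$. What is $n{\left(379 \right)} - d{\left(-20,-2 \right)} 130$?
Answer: $1148$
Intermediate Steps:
$n{\left(m \right)} = 2 m$
$n{\left(379 \right)} - d{\left(-20,-2 \right)} 130 = 2 \cdot 379 - \left(-3\right) 130 = 758 - -390 = 758 + 390 = 1148$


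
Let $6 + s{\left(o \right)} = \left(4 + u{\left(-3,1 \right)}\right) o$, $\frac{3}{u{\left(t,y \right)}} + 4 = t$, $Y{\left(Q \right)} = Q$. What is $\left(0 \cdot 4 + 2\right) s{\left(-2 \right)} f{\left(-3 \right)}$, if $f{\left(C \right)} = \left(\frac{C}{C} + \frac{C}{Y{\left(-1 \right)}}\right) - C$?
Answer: $-184$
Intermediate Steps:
$u{\left(t,y \right)} = \frac{3}{-4 + t}$
$s{\left(o \right)} = -6 + \frac{25 o}{7}$ ($s{\left(o \right)} = -6 + \left(4 + \frac{3}{-4 - 3}\right) o = -6 + \left(4 + \frac{3}{-7}\right) o = -6 + \left(4 + 3 \left(- \frac{1}{7}\right)\right) o = -6 + \left(4 - \frac{3}{7}\right) o = -6 + \frac{25 o}{7}$)
$f{\left(C \right)} = 1 - 2 C$ ($f{\left(C \right)} = \left(\frac{C}{C} + \frac{C}{-1}\right) - C = \left(1 + C \left(-1\right)\right) - C = \left(1 - C\right) - C = 1 - 2 C$)
$\left(0 \cdot 4 + 2\right) s{\left(-2 \right)} f{\left(-3 \right)} = \left(0 \cdot 4 + 2\right) \left(-6 + \frac{25}{7} \left(-2\right)\right) \left(1 - -6\right) = \left(0 + 2\right) \left(-6 - \frac{50}{7}\right) \left(1 + 6\right) = 2 \left(- \frac{92}{7}\right) 7 = \left(- \frac{184}{7}\right) 7 = -184$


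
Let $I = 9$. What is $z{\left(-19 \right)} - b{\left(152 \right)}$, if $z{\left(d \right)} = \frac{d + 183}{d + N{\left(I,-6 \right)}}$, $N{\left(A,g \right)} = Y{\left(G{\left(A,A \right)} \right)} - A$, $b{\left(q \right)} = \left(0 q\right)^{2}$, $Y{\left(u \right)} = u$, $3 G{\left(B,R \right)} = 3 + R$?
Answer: $- \frac{41}{6} \approx -6.8333$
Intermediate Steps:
$G{\left(B,R \right)} = 1 + \frac{R}{3}$ ($G{\left(B,R \right)} = \frac{3 + R}{3} = 1 + \frac{R}{3}$)
$b{\left(q \right)} = 0$ ($b{\left(q \right)} = 0^{2} = 0$)
$N{\left(A,g \right)} = 1 - \frac{2 A}{3}$ ($N{\left(A,g \right)} = \left(1 + \frac{A}{3}\right) - A = 1 - \frac{2 A}{3}$)
$z{\left(d \right)} = \frac{183 + d}{-5 + d}$ ($z{\left(d \right)} = \frac{d + 183}{d + \left(1 - 6\right)} = \frac{183 + d}{d + \left(1 - 6\right)} = \frac{183 + d}{d - 5} = \frac{183 + d}{-5 + d}$)
$z{\left(-19 \right)} - b{\left(152 \right)} = \frac{183 - 19}{-5 - 19} - 0 = \frac{1}{-24} \cdot 164 + 0 = \left(- \frac{1}{24}\right) 164 + 0 = - \frac{41}{6} + 0 = - \frac{41}{6}$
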